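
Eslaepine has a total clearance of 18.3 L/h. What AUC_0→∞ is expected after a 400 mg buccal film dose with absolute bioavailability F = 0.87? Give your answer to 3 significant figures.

AUC = 19.0 mg/L·h

AUC_0→∞ = F × Dose / CL
        = 0.87 × 400 / 18.3 = 19.0164 mg/L·h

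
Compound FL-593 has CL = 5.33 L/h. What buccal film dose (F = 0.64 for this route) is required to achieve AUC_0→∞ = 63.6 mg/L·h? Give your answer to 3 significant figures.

Dose = CL × AUC_0→∞ / F
     = 5.33 × 63.6 / 0.64 = 529.66875 mg

Dose = 530 mg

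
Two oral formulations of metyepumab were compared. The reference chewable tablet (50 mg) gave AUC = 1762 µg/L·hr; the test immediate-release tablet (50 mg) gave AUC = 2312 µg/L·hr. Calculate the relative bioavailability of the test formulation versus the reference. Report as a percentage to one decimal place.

F_rel = (AUC_test/D_test) / (AUC_ref/D_ref)
      = (2312/50) / (1762/50)
      = 46.24 / 35.24 = 1.3121 = 131.21%

F_rel = 131.2%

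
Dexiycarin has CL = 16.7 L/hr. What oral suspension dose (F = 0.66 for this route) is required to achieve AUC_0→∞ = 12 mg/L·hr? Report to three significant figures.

Dose = CL × AUC_0→∞ / F
     = 16.7 × 12 / 0.66 = 303.636 mg

Dose = 304 mg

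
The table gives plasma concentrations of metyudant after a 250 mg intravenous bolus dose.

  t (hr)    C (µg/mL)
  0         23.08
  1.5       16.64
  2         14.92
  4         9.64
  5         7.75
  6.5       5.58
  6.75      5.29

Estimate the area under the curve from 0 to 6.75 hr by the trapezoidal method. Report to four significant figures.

Trapezoidal AUC_0→6.75:
  [0→1.5]: (23.08+16.64)/2 × 1.5 = 29.79
  [1.5→2]: (16.64+14.92)/2 × 0.5 = 7.89
  [2→4]: (14.92+9.64)/2 × 2 = 24.56
  [4→5]: (9.64+7.75)/2 × 1 = 8.695
  [5→6.5]: (7.75+5.58)/2 × 1.5 = 9.9975
  [6.5→6.75]: (5.58+5.29)/2 × 0.25 = 1.35875
  Sum = 82.29125 µg/mL·hr

AUC = 82.29 µg/mL·hr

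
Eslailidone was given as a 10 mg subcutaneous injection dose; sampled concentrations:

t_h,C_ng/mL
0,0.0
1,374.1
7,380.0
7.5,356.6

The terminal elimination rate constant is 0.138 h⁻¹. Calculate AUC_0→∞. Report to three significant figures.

AUC = 5220 ng/mL·h

Trapezoidal AUC_0→7.5:
  [0→1]: (0.0+374.1)/2 × 1 = 187.05
  [1→7]: (374.1+380.0)/2 × 6 = 2262.3
  [7→7.5]: (380.0+356.6)/2 × 0.5 = 184.15
  Sum = 2633.5 ng/mL·h
Extrapolated tail: C_last / k_e = 356.6 / 0.138 = 2584.058
AUC_0→∞ = 2633.5 + 2584.058 = 5217.558 ng/mL·h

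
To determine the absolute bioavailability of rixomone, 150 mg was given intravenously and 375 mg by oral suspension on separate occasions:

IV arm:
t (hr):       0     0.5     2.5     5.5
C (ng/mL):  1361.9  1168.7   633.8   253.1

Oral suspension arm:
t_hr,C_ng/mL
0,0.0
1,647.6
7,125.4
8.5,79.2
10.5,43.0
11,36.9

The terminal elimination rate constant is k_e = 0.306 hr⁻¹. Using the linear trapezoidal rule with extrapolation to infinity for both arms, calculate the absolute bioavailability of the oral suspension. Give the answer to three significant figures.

Trapezoidal AUC_0→5.5 (IV):
  [0→0.5]: (1361.9+1168.7)/2 × 0.5 = 632.65
  [0.5→2.5]: (1168.7+633.8)/2 × 2 = 1802.5
  [2.5→5.5]: (633.8+253.1)/2 × 3 = 1330.35
  Sum = 3765.5 ng/mL·hr
IV tail: 253.1/0.306 = 827.124; AUC_iv,0→∞ = 3765.5 + 827.124 = 4592.624 ng/mL·hr
Trapezoidal AUC_0→11 (oral suspension):
  [0→1]: (0.0+647.6)/2 × 1 = 323.8
  [1→7]: (647.6+125.4)/2 × 6 = 2319.0
  [7→8.5]: (125.4+79.2)/2 × 1.5 = 153.45
  [8.5→10.5]: (79.2+43.0)/2 × 2 = 122.2
  [10.5→11]: (43.0+36.9)/2 × 0.5 = 19.975
  Sum = 2938.425 ng/mL·hr
oral suspension tail: 36.9/0.306 = 120.588; AUC_ev,0→∞ = 2938.425 + 120.588 = 3059.013 ng/mL·hr
F = (AUC_ev/D_ev)/(AUC_iv/D_iv) = (3059.013/375)/(4592.624/150) = 8.157368/30.6175 = 0.2664

F = 0.266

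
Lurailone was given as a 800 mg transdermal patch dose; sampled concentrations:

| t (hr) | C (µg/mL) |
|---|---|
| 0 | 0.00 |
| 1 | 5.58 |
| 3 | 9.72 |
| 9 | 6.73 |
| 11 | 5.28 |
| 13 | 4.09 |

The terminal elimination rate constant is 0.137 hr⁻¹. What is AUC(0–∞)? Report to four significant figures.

AUC = 118.7 µg/mL·hr

Trapezoidal AUC_0→13:
  [0→1]: (0.00+5.58)/2 × 1 = 2.79
  [1→3]: (5.58+9.72)/2 × 2 = 15.3
  [3→9]: (9.72+6.73)/2 × 6 = 49.35
  [9→11]: (6.73+5.28)/2 × 2 = 12.01
  [11→13]: (5.28+4.09)/2 × 2 = 9.37
  Sum = 88.82 µg/mL·hr
Extrapolated tail: C_last / k_e = 4.09 / 0.137 = 29.854
AUC_0→∞ = 88.82 + 29.854 = 118.674 µg/mL·hr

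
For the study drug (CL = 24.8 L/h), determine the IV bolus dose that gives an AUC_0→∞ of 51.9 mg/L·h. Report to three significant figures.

Dose = 1290 mg

Dose_iv = CL × AUC_0→∞
     = 24.8 × 51.9 = 1287.12 mg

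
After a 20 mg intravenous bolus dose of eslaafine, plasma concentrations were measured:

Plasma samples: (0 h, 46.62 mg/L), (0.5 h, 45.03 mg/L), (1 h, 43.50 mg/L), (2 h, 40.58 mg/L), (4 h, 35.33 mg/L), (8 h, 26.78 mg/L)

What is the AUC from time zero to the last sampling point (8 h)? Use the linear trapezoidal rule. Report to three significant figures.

AUC = 287 mg/L·h

Trapezoidal AUC_0→8:
  [0→0.5]: (46.62+45.03)/2 × 0.5 = 22.9125
  [0.5→1]: (45.03+43.50)/2 × 0.5 = 22.1325
  [1→2]: (43.50+40.58)/2 × 1 = 42.04
  [2→4]: (40.58+35.33)/2 × 2 = 75.91
  [4→8]: (35.33+26.78)/2 × 4 = 124.22
  Sum = 287.215 mg/L·h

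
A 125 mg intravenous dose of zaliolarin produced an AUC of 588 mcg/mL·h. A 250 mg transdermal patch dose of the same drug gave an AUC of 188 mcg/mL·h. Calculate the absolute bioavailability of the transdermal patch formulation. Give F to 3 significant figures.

F = 0.160

F = (AUC_ev / D_ev) / (AUC_iv / D_iv)
  = (188/250) / (588/125)
  = 0.752 / 4.704 = 0.1599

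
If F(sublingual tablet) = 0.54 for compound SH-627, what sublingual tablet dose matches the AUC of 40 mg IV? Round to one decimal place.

D_sublingual = 74.1 mg

For equal systemic exposure: F × D_ev = D_iv
D_ev = D_iv / F = 40 / 0.54 = 74.0741 mg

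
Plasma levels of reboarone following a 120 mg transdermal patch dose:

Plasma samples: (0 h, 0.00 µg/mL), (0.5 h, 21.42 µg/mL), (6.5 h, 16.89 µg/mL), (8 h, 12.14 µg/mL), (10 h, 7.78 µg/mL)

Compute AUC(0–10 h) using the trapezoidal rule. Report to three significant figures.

Trapezoidal AUC_0→10:
  [0→0.5]: (0.00+21.42)/2 × 0.5 = 5.355
  [0.5→6.5]: (21.42+16.89)/2 × 6 = 114.93
  [6.5→8]: (16.89+12.14)/2 × 1.5 = 21.7725
  [8→10]: (12.14+7.78)/2 × 2 = 19.92
  Sum = 161.9775 µg/mL·h

AUC = 162 µg/mL·h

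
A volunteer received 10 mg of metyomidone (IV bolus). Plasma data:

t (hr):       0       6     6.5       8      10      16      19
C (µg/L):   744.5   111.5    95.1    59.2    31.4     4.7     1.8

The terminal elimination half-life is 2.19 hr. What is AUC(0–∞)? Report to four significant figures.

Trapezoidal AUC_0→19:
  [0→6]: (744.5+111.5)/2 × 6 = 2568.0
  [6→6.5]: (111.5+95.1)/2 × 0.5 = 51.65
  [6.5→8]: (95.1+59.2)/2 × 1.5 = 115.725
  [8→10]: (59.2+31.4)/2 × 2 = 90.6
  [10→16]: (31.4+4.7)/2 × 6 = 108.3
  [16→19]: (4.7+1.8)/2 × 3 = 9.75
  Sum = 2944.025 µg/L·hr
k_e = ln2 / t½ = 0.693147 / 2.19 = 0.3165 hr^-1
Extrapolated tail: C_last / k_e = 1.8 / 0.3165 = 5.687
AUC_0→∞ = 2944.025 + 5.687 = 2949.712 µg/L·hr

AUC = 2950 µg/L·hr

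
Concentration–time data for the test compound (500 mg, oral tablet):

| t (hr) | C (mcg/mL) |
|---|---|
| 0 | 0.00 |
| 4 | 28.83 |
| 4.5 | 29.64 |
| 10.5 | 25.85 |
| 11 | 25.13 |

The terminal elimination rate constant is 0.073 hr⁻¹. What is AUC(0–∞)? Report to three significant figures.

Trapezoidal AUC_0→11:
  [0→4]: (0.00+28.83)/2 × 4 = 57.66
  [4→4.5]: (28.83+29.64)/2 × 0.5 = 14.6175
  [4.5→10.5]: (29.64+25.85)/2 × 6 = 166.47
  [10.5→11]: (25.85+25.13)/2 × 0.5 = 12.745
  Sum = 251.4925 mcg/mL·hr
Extrapolated tail: C_last / k_e = 25.13 / 0.073 = 344.247
AUC_0→∞ = 251.4925 + 344.247 = 595.7395 mcg/mL·hr

AUC = 596 mcg/mL·hr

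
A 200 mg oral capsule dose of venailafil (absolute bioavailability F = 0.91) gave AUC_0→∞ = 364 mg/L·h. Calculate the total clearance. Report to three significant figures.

CL = F × Dose / AUC_0→∞
   = 0.91 × 200 / 364 = 0.5 L/h

CL = 0.500 L/h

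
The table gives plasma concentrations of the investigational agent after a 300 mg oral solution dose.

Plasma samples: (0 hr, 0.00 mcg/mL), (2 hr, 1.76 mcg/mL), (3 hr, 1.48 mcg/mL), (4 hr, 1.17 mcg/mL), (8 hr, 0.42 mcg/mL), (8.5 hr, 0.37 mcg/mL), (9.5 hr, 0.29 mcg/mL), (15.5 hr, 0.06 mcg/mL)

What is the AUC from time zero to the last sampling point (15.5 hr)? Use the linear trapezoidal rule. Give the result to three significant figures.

Trapezoidal AUC_0→15.5:
  [0→2]: (0.00+1.76)/2 × 2 = 1.76
  [2→3]: (1.76+1.48)/2 × 1 = 1.62
  [3→4]: (1.48+1.17)/2 × 1 = 1.325
  [4→8]: (1.17+0.42)/2 × 4 = 3.18
  [8→8.5]: (0.42+0.37)/2 × 0.5 = 0.1975
  [8.5→9.5]: (0.37+0.29)/2 × 1 = 0.33
  [9.5→15.5]: (0.29+0.06)/2 × 6 = 1.05
  Sum = 9.4625 mcg/mL·hr

AUC = 9.46 mcg/mL·hr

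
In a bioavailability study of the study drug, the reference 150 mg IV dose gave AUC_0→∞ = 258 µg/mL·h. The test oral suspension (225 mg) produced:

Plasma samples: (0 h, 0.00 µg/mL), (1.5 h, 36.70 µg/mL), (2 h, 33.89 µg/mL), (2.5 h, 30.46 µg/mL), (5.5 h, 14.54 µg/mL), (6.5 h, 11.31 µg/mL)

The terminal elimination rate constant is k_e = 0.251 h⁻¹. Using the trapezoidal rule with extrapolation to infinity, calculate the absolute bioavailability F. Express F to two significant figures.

Trapezoidal AUC_0→6.5 (oral suspension):
  [0→1.5]: (0.00+36.70)/2 × 1.5 = 27.525
  [1.5→2]: (36.70+33.89)/2 × 0.5 = 17.6475
  [2→2.5]: (33.89+30.46)/2 × 0.5 = 16.0875
  [2.5→5.5]: (30.46+14.54)/2 × 3 = 67.5
  [5.5→6.5]: (14.54+11.31)/2 × 1 = 12.925
  Sum = 141.685 µg/mL·h
Tail: C_last/k_e = 11.31/0.251 = 45.060
AUC_0→∞ (oral suspension) = 141.685 + 45.060 = 186.745 µg/mL·h
F = (AUC_ev/D_ev)/(AUC_iv/D_iv) = (186.745/225)/(258/150) = 0.829978/1.72 = 0.4825

F = 0.48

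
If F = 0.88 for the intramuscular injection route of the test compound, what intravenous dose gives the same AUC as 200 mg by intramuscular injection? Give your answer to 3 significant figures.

Systemic exposure from an extravascular dose = F × D_ev, so the equivalent IV dose is F × D_ev.
D_iv = F × D_ev = 0.88 × 200 = 176 mg

D_iv = 176 mg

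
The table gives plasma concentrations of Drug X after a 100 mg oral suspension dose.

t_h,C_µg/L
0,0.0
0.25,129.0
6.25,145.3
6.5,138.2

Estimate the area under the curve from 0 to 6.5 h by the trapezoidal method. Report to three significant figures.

AUC = 874 µg/L·h

Trapezoidal AUC_0→6.5:
  [0→0.25]: (0.0+129.0)/2 × 0.25 = 16.125
  [0.25→6.25]: (129.0+145.3)/2 × 6 = 822.9
  [6.25→6.5]: (145.3+138.2)/2 × 0.25 = 35.4375
  Sum = 874.4625 µg/L·h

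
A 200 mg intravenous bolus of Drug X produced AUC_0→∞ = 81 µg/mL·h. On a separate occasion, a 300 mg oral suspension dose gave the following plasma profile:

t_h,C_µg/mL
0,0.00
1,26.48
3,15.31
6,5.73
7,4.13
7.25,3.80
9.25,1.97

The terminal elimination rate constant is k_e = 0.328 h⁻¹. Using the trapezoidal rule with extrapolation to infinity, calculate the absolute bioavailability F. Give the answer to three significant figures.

F = 0.858

Trapezoidal AUC_0→9.25 (oral suspension):
  [0→1]: (0.00+26.48)/2 × 1 = 13.24
  [1→3]: (26.48+15.31)/2 × 2 = 41.79
  [3→6]: (15.31+5.73)/2 × 3 = 31.56
  [6→7]: (5.73+4.13)/2 × 1 = 4.93
  [7→7.25]: (4.13+3.80)/2 × 0.25 = 0.99125
  [7.25→9.25]: (3.80+1.97)/2 × 2 = 5.77
  Sum = 98.28125 µg/mL·h
Tail: C_last/k_e = 1.97/0.328 = 6.006
AUC_0→∞ (oral suspension) = 98.28125 + 6.006 = 104.28725 µg/mL·h
F = (AUC_ev/D_ev)/(AUC_iv/D_iv) = (104.28725/300)/(81/200) = 0.347624/0.405 = 0.8583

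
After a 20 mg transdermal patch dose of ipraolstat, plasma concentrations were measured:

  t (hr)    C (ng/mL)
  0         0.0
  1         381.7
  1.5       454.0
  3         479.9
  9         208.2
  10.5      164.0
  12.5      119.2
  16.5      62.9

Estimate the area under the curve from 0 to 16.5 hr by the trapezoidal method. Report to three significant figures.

AUC = 4090 ng/mL·hr

Trapezoidal AUC_0→16.5:
  [0→1]: (0.0+381.7)/2 × 1 = 190.85
  [1→1.5]: (381.7+454.0)/2 × 0.5 = 208.925
  [1.5→3]: (454.0+479.9)/2 × 1.5 = 700.425
  [3→9]: (479.9+208.2)/2 × 6 = 2064.3
  [9→10.5]: (208.2+164.0)/2 × 1.5 = 279.15
  [10.5→12.5]: (164.0+119.2)/2 × 2 = 283.2
  [12.5→16.5]: (119.2+62.9)/2 × 4 = 364.2
  Sum = 4091.05 ng/mL·hr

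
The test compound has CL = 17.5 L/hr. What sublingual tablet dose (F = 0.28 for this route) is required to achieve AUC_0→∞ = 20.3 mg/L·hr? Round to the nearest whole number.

Dose = 1269 mg

Dose = CL × AUC_0→∞ / F
     = 17.5 × 20.3 / 0.28 = 1268.75 mg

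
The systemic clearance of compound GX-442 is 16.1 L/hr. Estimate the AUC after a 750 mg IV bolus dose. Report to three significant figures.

AUC = 46.6 mg/L·hr

AUC_0→∞ = Dose_iv / CL
        = 750 / 16.1 = 46.5839 mg/L·hr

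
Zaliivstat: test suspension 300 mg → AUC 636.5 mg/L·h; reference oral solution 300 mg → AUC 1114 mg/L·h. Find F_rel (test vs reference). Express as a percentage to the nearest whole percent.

F_rel = (AUC_test/D_test) / (AUC_ref/D_ref)
      = (636.5/300) / (1114/300)
      = 2.12167 / 3.71333 = 0.5714 = 57.14%

F_rel = 57%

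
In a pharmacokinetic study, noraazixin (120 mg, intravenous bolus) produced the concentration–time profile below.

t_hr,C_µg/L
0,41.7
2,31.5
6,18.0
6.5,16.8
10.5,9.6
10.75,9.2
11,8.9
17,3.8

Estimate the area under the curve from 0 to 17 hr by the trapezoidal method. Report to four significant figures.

Trapezoidal AUC_0→17:
  [0→2]: (41.7+31.5)/2 × 2 = 73.2
  [2→6]: (31.5+18.0)/2 × 4 = 99.0
  [6→6.5]: (18.0+16.8)/2 × 0.5 = 8.7
  [6.5→10.5]: (16.8+9.6)/2 × 4 = 52.8
  [10.5→10.75]: (9.6+9.2)/2 × 0.25 = 2.35
  [10.75→11]: (9.2+8.9)/2 × 0.25 = 2.2625
  [11→17]: (8.9+3.8)/2 × 6 = 38.1
  Sum = 276.4125 µg/L·hr

AUC = 276.4 µg/L·hr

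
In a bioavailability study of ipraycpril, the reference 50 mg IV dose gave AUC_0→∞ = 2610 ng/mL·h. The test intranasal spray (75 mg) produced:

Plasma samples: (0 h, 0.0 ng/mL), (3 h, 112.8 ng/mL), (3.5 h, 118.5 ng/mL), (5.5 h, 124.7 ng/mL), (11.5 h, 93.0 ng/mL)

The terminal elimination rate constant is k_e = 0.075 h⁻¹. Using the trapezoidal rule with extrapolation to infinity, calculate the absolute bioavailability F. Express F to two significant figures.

Trapezoidal AUC_0→11.5 (intranasal spray):
  [0→3]: (0.0+112.8)/2 × 3 = 169.2
  [3→3.5]: (112.8+118.5)/2 × 0.5 = 57.825
  [3.5→5.5]: (118.5+124.7)/2 × 2 = 243.2
  [5.5→11.5]: (124.7+93.0)/2 × 6 = 653.1
  Sum = 1123.325 ng/mL·h
Tail: C_last/k_e = 93.0/0.075 = 1240.000
AUC_0→∞ (intranasal spray) = 1123.325 + 1240.000 = 2363.325 ng/mL·h
F = (AUC_ev/D_ev)/(AUC_iv/D_iv) = (2363.325/75)/(2610/50) = 31.511/52.2 = 0.6037

F = 0.60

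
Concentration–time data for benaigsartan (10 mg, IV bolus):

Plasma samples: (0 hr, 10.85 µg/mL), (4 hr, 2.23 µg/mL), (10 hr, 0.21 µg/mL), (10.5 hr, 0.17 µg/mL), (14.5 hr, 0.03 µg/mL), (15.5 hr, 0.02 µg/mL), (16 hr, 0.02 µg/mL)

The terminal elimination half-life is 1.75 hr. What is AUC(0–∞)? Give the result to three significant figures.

AUC = 34.1 µg/mL·hr

Trapezoidal AUC_0→16:
  [0→4]: (10.85+2.23)/2 × 4 = 26.16
  [4→10]: (2.23+0.21)/2 × 6 = 7.32
  [10→10.5]: (0.21+0.17)/2 × 0.5 = 0.095
  [10.5→14.5]: (0.17+0.03)/2 × 4 = 0.4
  [14.5→15.5]: (0.03+0.02)/2 × 1 = 0.025
  [15.5→16]: (0.02+0.02)/2 × 0.5 = 0.01
  Sum = 34.01 µg/mL·hr
k_e = ln2 / t½ = 0.693147 / 1.75 = 0.3961 hr^-1
Extrapolated tail: C_last / k_e = 0.02 / 0.3961 = 0.050
AUC_0→∞ = 34.01 + 0.050 = 34.06 µg/mL·hr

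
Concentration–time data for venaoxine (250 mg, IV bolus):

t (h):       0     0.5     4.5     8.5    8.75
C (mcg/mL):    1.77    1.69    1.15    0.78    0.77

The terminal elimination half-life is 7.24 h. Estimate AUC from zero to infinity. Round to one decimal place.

Trapezoidal AUC_0→8.75:
  [0→0.5]: (1.77+1.69)/2 × 0.5 = 0.865
  [0.5→4.5]: (1.69+1.15)/2 × 4 = 5.68
  [4.5→8.5]: (1.15+0.78)/2 × 4 = 3.86
  [8.5→8.75]: (0.78+0.77)/2 × 0.25 = 0.19375
  Sum = 10.59875 mcg/mL·h
k_e = ln2 / t½ = 0.693147 / 7.24 = 0.0957 h^-1
Extrapolated tail: C_last / k_e = 0.77 / 0.0957 = 8.046
AUC_0→∞ = 10.59875 + 8.046 = 18.64475 mcg/mL·h

AUC = 18.6 mcg/mL·h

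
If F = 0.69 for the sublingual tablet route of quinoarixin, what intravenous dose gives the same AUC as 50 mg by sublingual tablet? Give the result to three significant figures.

Systemic exposure from an extravascular dose = F × D_ev, so the equivalent IV dose is F × D_ev.
D_iv = F × D_ev = 0.69 × 50 = 34.5 mg

D_iv = 34.5 mg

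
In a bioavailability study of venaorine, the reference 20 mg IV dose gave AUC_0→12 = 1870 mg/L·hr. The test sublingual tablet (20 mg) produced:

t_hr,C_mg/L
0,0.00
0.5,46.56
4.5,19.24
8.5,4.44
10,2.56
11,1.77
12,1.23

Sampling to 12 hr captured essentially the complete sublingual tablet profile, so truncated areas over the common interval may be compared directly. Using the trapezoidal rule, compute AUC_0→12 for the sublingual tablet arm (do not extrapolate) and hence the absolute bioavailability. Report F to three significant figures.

F = 0.107

Trapezoidal AUC_0→12 (sublingual tablet):
  [0→0.5]: (0.00+46.56)/2 × 0.5 = 11.64
  [0.5→4.5]: (46.56+19.24)/2 × 4 = 131.6
  [4.5→8.5]: (19.24+4.44)/2 × 4 = 47.36
  [8.5→10]: (4.44+2.56)/2 × 1.5 = 5.25
  [10→11]: (2.56+1.77)/2 × 1 = 2.165
  [11→12]: (1.77+1.23)/2 × 1 = 1.5
  Sum = 199.515 mg/L·hr
F = (AUC_ev/D_ev)/(AUC_iv/D_iv) = (199.515/20)/(1870/20) = 9.97575/93.5 = 0.1067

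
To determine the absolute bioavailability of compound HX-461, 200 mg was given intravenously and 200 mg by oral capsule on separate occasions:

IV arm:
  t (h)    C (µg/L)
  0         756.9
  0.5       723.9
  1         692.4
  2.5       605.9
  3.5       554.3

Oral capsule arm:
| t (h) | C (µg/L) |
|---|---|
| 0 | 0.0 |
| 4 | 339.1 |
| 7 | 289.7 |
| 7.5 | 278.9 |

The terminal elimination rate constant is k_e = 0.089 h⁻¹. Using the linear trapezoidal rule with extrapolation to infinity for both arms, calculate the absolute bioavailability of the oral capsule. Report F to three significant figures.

Trapezoidal AUC_0→3.5 (IV):
  [0→0.5]: (756.9+723.9)/2 × 0.5 = 370.2
  [0.5→1]: (723.9+692.4)/2 × 0.5 = 354.075
  [1→2.5]: (692.4+605.9)/2 × 1.5 = 973.725
  [2.5→3.5]: (605.9+554.3)/2 × 1 = 580.1
  Sum = 2278.1 µg/L·h
IV tail: 554.3/0.089 = 6228.090; AUC_iv,0→∞ = 2278.1 + 6228.090 = 8506.19 µg/L·h
Trapezoidal AUC_0→7.5 (oral capsule):
  [0→4]: (0.0+339.1)/2 × 4 = 678.2
  [4→7]: (339.1+289.7)/2 × 3 = 943.2
  [7→7.5]: (289.7+278.9)/2 × 0.5 = 142.15
  Sum = 1763.55 µg/L·h
oral capsule tail: 278.9/0.089 = 3133.708; AUC_ev,0→∞ = 1763.55 + 3133.708 = 4897.258 µg/L·h
F = (AUC_ev/D_ev)/(AUC_iv/D_iv) = (4897.258/200)/(8506.19/200) = 24.48629/42.53095 = 0.5757

F = 0.576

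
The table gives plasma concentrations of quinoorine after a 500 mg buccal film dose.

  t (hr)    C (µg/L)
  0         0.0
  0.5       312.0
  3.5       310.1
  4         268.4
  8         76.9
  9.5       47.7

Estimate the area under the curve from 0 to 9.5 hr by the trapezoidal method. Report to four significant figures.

Trapezoidal AUC_0→9.5:
  [0→0.5]: (0.0+312.0)/2 × 0.5 = 78.0
  [0.5→3.5]: (312.0+310.1)/2 × 3 = 933.15
  [3.5→4]: (310.1+268.4)/2 × 0.5 = 144.625
  [4→8]: (268.4+76.9)/2 × 4 = 690.6
  [8→9.5]: (76.9+47.7)/2 × 1.5 = 93.45
  Sum = 1939.825 µg/L·hr

AUC = 1940 µg/L·hr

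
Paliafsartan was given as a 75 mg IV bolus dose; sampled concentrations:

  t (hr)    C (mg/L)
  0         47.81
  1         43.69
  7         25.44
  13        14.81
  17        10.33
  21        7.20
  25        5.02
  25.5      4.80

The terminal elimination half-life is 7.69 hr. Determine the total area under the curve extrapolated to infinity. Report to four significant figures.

AUC = 539.4 mg/L·hr

Trapezoidal AUC_0→25.5:
  [0→1]: (47.81+43.69)/2 × 1 = 45.75
  [1→7]: (43.69+25.44)/2 × 6 = 207.39
  [7→13]: (25.44+14.81)/2 × 6 = 120.75
  [13→17]: (14.81+10.33)/2 × 4 = 50.28
  [17→21]: (10.33+7.20)/2 × 4 = 35.06
  [21→25]: (7.20+5.02)/2 × 4 = 24.44
  [25→25.5]: (5.02+4.80)/2 × 0.5 = 2.455
  Sum = 486.125 mg/L·hr
k_e = ln2 / t½ = 0.693147 / 7.69 = 0.0901 hr^-1
Extrapolated tail: C_last / k_e = 4.80 / 0.0901 = 53.274
AUC_0→∞ = 486.125 + 53.274 = 539.399 mg/L·hr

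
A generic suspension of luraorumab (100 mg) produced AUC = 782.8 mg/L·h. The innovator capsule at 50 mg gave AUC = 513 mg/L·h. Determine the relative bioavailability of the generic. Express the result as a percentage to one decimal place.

F_rel = (AUC_test/D_test) / (AUC_ref/D_ref)
      = (782.8/100) / (513/50)
      = 7.828 / 10.26 = 0.7630 = 76.30%

F_rel = 76.3%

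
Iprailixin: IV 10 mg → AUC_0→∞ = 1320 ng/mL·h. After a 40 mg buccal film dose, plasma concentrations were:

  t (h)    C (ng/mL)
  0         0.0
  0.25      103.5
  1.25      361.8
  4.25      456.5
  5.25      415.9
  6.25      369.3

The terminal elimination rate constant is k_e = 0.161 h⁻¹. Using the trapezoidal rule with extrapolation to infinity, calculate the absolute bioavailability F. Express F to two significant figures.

F = 0.87

Trapezoidal AUC_0→6.25 (buccal film):
  [0→0.25]: (0.0+103.5)/2 × 0.25 = 12.9375
  [0.25→1.25]: (103.5+361.8)/2 × 1 = 232.65
  [1.25→4.25]: (361.8+456.5)/2 × 3 = 1227.45
  [4.25→5.25]: (456.5+415.9)/2 × 1 = 436.2
  [5.25→6.25]: (415.9+369.3)/2 × 1 = 392.6
  Sum = 2301.8375 ng/mL·h
Tail: C_last/k_e = 369.3/0.161 = 2293.789
AUC_0→∞ (buccal film) = 2301.8375 + 2293.789 = 4595.6265 ng/mL·h
F = (AUC_ev/D_ev)/(AUC_iv/D_iv) = (4595.6265/40)/(1320/10) = 114.891/132 = 0.8704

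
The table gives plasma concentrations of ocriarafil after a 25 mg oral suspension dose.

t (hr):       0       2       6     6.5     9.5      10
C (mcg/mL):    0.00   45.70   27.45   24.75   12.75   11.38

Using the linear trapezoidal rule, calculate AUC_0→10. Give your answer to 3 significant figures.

Trapezoidal AUC_0→10:
  [0→2]: (0.00+45.70)/2 × 2 = 45.7
  [2→6]: (45.70+27.45)/2 × 4 = 146.3
  [6→6.5]: (27.45+24.75)/2 × 0.5 = 13.05
  [6.5→9.5]: (24.75+12.75)/2 × 3 = 56.25
  [9.5→10]: (12.75+11.38)/2 × 0.5 = 6.0325
  Sum = 267.3325 mcg/mL·hr

AUC = 267 mcg/mL·hr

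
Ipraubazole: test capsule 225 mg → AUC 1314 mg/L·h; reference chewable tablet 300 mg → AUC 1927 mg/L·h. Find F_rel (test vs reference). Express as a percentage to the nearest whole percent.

F_rel = (AUC_test/D_test) / (AUC_ref/D_ref)
      = (1314/225) / (1927/300)
      = 5.84 / 6.42333 = 0.9092 = 90.92%

F_rel = 91%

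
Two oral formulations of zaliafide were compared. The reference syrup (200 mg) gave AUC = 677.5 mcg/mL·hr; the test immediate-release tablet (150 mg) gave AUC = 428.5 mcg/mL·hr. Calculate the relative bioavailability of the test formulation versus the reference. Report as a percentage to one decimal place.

F_rel = (AUC_test/D_test) / (AUC_ref/D_ref)
      = (428.5/150) / (677.5/200)
      = 2.85667 / 3.3875 = 0.8433 = 84.33%

F_rel = 84.3%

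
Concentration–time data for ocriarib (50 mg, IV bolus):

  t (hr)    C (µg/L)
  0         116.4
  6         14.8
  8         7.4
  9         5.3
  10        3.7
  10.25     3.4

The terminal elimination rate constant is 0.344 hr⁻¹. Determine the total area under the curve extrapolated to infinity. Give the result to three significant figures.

Trapezoidal AUC_0→10.25:
  [0→6]: (116.4+14.8)/2 × 6 = 393.6
  [6→8]: (14.8+7.4)/2 × 2 = 22.2
  [8→9]: (7.4+5.3)/2 × 1 = 6.35
  [9→10]: (5.3+3.7)/2 × 1 = 4.5
  [10→10.25]: (3.7+3.4)/2 × 0.25 = 0.8875
  Sum = 427.5375 µg/L·hr
Extrapolated tail: C_last / k_e = 3.4 / 0.344 = 9.884
AUC_0→∞ = 427.5375 + 9.884 = 437.4215 µg/L·hr

AUC = 437 µg/L·hr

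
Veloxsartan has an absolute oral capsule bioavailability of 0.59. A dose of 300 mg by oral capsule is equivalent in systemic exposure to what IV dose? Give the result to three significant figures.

Systemic exposure from an extravascular dose = F × D_ev, so the equivalent IV dose is F × D_ev.
D_iv = F × D_ev = 0.59 × 300 = 177 mg

D_iv = 177 mg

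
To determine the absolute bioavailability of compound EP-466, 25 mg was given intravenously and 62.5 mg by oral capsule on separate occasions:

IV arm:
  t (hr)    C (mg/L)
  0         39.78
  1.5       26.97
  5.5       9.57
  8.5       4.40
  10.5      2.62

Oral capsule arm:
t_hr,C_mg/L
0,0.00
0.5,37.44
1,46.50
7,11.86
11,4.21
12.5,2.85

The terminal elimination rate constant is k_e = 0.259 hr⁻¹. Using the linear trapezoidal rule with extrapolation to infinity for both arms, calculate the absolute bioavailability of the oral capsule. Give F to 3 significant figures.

F = 0.630

Trapezoidal AUC_0→10.5 (IV):
  [0→1.5]: (39.78+26.97)/2 × 1.5 = 50.0625
  [1.5→5.5]: (26.97+9.57)/2 × 4 = 73.08
  [5.5→8.5]: (9.57+4.40)/2 × 3 = 20.955
  [8.5→10.5]: (4.40+2.62)/2 × 2 = 7.02
  Sum = 151.1175 mg/L·hr
IV tail: 2.62/0.259 = 10.116; AUC_iv,0→∞ = 151.1175 + 10.116 = 161.2335 mg/L·hr
Trapezoidal AUC_0→12.5 (oral capsule):
  [0→0.5]: (0.00+37.44)/2 × 0.5 = 9.36
  [0.5→1]: (37.44+46.50)/2 × 0.5 = 20.985
  [1→7]: (46.50+11.86)/2 × 6 = 175.08
  [7→11]: (11.86+4.21)/2 × 4 = 32.14
  [11→12.5]: (4.21+2.85)/2 × 1.5 = 5.295
  Sum = 242.86 mg/L·hr
oral capsule tail: 2.85/0.259 = 11.004; AUC_ev,0→∞ = 242.86 + 11.004 = 253.864 mg/L·hr
F = (AUC_ev/D_ev)/(AUC_iv/D_iv) = (253.864/62.5)/(161.2335/25) = 4.061824/6.44934 = 0.6298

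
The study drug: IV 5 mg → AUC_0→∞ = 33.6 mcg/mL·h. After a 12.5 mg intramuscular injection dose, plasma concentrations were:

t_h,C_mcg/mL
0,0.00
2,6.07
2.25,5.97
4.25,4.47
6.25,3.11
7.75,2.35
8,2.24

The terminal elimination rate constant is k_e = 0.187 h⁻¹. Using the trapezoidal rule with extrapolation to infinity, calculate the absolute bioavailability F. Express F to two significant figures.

Trapezoidal AUC_0→8 (intramuscular injection):
  [0→2]: (0.00+6.07)/2 × 2 = 6.07
  [2→2.25]: (6.07+5.97)/2 × 0.25 = 1.505
  [2.25→4.25]: (5.97+4.47)/2 × 2 = 10.44
  [4.25→6.25]: (4.47+3.11)/2 × 2 = 7.58
  [6.25→7.75]: (3.11+2.35)/2 × 1.5 = 4.095
  [7.75→8]: (2.35+2.24)/2 × 0.25 = 0.57375
  Sum = 30.26375 mcg/mL·h
Tail: C_last/k_e = 2.24/0.187 = 11.979
AUC_0→∞ (intramuscular injection) = 30.26375 + 11.979 = 42.24275 mcg/mL·h
F = (AUC_ev/D_ev)/(AUC_iv/D_iv) = (42.24275/12.5)/(33.6/5) = 3.37942/6.72 = 0.5029

F = 0.50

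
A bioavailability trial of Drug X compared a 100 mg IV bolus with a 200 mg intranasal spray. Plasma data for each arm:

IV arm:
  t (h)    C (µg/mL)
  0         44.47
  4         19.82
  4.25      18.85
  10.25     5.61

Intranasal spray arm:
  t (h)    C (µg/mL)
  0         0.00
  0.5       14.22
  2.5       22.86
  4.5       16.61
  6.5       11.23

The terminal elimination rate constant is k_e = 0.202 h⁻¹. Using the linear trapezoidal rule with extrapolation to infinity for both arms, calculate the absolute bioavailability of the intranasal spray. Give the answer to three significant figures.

Trapezoidal AUC_0→10.25 (IV):
  [0→4]: (44.47+19.82)/2 × 4 = 128.58
  [4→4.25]: (19.82+18.85)/2 × 0.25 = 4.83375
  [4.25→10.25]: (18.85+5.61)/2 × 6 = 73.38
  Sum = 206.79375 µg/mL·h
IV tail: 5.61/0.202 = 27.772; AUC_iv,0→∞ = 206.79375 + 27.772 = 234.56575 µg/mL·h
Trapezoidal AUC_0→6.5 (intranasal spray):
  [0→0.5]: (0.00+14.22)/2 × 0.5 = 3.555
  [0.5→2.5]: (14.22+22.86)/2 × 2 = 37.08
  [2.5→4.5]: (22.86+16.61)/2 × 2 = 39.47
  [4.5→6.5]: (16.61+11.23)/2 × 2 = 27.84
  Sum = 107.945 µg/mL·h
intranasal spray tail: 11.23/0.202 = 55.594; AUC_ev,0→∞ = 107.945 + 55.594 = 163.539 µg/mL·h
F = (AUC_ev/D_ev)/(AUC_iv/D_iv) = (163.539/200)/(234.56575/100) = 0.817695/2.3456575 = 0.3486

F = 0.349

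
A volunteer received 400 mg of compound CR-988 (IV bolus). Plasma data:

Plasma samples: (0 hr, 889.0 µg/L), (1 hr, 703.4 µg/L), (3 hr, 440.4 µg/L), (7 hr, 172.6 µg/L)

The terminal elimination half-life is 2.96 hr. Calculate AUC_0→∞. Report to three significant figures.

Trapezoidal AUC_0→7:
  [0→1]: (889.0+703.4)/2 × 1 = 796.2
  [1→3]: (703.4+440.4)/2 × 2 = 1143.8
  [3→7]: (440.4+172.6)/2 × 4 = 1226.0
  Sum = 3166.0 µg/L·hr
k_e = ln2 / t½ = 0.693147 / 2.96 = 0.2342 hr^-1
Extrapolated tail: C_last / k_e = 172.6 / 0.2342 = 736.977
AUC_0→∞ = 3166.0 + 736.977 = 3902.977 µg/L·hr

AUC = 3900 µg/L·hr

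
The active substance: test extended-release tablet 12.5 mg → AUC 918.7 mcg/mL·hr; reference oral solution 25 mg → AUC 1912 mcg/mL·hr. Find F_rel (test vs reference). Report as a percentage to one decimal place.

F_rel = 96.1%

F_rel = (AUC_test/D_test) / (AUC_ref/D_ref)
      = (918.7/12.5) / (1912/25)
      = 73.496 / 76.48 = 0.9610 = 96.10%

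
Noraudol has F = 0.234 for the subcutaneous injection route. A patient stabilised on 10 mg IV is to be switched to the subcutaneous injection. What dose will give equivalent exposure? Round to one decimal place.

D_subcutaneous = 42.7 mg

For equal systemic exposure: F × D_ev = D_iv
D_ev = D_iv / F = 10 / 0.234 = 42.735 mg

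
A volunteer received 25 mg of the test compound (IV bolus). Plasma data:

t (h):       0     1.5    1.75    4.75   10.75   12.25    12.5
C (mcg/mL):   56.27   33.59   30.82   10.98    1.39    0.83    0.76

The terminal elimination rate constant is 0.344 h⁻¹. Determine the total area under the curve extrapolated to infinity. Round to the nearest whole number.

Trapezoidal AUC_0→12.5:
  [0→1.5]: (56.27+33.59)/2 × 1.5 = 67.395
  [1.5→1.75]: (33.59+30.82)/2 × 0.25 = 8.05125
  [1.75→4.75]: (30.82+10.98)/2 × 3 = 62.7
  [4.75→10.75]: (10.98+1.39)/2 × 6 = 37.11
  [10.75→12.25]: (1.39+0.83)/2 × 1.5 = 1.665
  [12.25→12.5]: (0.83+0.76)/2 × 0.25 = 0.19875
  Sum = 177.12 mcg/mL·h
Extrapolated tail: C_last / k_e = 0.76 / 0.344 = 2.209
AUC_0→∞ = 177.12 + 2.209 = 179.329 mcg/mL·h

AUC = 179 mcg/mL·h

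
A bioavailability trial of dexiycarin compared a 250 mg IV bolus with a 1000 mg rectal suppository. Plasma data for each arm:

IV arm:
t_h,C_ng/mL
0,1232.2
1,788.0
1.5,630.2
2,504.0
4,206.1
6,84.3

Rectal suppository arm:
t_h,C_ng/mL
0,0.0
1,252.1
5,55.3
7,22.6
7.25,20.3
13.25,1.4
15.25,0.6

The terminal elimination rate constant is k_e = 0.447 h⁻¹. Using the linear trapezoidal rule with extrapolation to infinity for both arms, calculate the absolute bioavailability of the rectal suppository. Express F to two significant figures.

F = 0.079

Trapezoidal AUC_0→6 (IV):
  [0→1]: (1232.2+788.0)/2 × 1 = 1010.1
  [1→1.5]: (788.0+630.2)/2 × 0.5 = 354.55
  [1.5→2]: (630.2+504.0)/2 × 0.5 = 283.55
  [2→4]: (504.0+206.1)/2 × 2 = 710.1
  [4→6]: (206.1+84.3)/2 × 2 = 290.4
  Sum = 2648.7 ng/mL·h
IV tail: 84.3/0.447 = 188.591; AUC_iv,0→∞ = 2648.7 + 188.591 = 2837.291 ng/mL·h
Trapezoidal AUC_0→15.25 (rectal suppository):
  [0→1]: (0.0+252.1)/2 × 1 = 126.05
  [1→5]: (252.1+55.3)/2 × 4 = 614.8
  [5→7]: (55.3+22.6)/2 × 2 = 77.9
  [7→7.25]: (22.6+20.3)/2 × 0.25 = 5.3625
  [7.25→13.25]: (20.3+1.4)/2 × 6 = 65.1
  [13.25→15.25]: (1.4+0.6)/2 × 2 = 2.0
  Sum = 891.2125 ng/mL·h
rectal suppository tail: 0.6/0.447 = 1.342; AUC_ev,0→∞ = 891.2125 + 1.342 = 892.5545 ng/mL·h
F = (AUC_ev/D_ev)/(AUC_iv/D_iv) = (892.5545/1000)/(2837.291/250) = 0.8925545/11.349164 = 0.0786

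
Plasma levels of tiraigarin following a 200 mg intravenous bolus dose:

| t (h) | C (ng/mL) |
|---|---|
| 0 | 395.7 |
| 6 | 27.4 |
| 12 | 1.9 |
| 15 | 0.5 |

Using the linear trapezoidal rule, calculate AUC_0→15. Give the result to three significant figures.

AUC = 1360 ng/mL·h

Trapezoidal AUC_0→15:
  [0→6]: (395.7+27.4)/2 × 6 = 1269.3
  [6→12]: (27.4+1.9)/2 × 6 = 87.9
  [12→15]: (1.9+0.5)/2 × 3 = 3.6
  Sum = 1360.8 ng/mL·h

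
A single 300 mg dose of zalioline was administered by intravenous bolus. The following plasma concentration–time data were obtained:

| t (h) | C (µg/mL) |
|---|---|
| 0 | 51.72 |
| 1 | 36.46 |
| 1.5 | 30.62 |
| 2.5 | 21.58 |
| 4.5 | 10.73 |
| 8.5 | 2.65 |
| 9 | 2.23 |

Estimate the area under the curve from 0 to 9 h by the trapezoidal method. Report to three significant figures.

AUC = 147 µg/mL·h

Trapezoidal AUC_0→9:
  [0→1]: (51.72+36.46)/2 × 1 = 44.09
  [1→1.5]: (36.46+30.62)/2 × 0.5 = 16.77
  [1.5→2.5]: (30.62+21.58)/2 × 1 = 26.1
  [2.5→4.5]: (21.58+10.73)/2 × 2 = 32.31
  [4.5→8.5]: (10.73+2.65)/2 × 4 = 26.76
  [8.5→9]: (2.65+2.23)/2 × 0.5 = 1.22
  Sum = 147.25 µg/mL·h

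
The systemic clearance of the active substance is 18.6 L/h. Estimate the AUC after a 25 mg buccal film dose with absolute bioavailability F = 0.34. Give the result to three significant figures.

AUC_0→∞ = F × Dose / CL
        = 0.34 × 25 / 18.6 = 0.456989 mg/L·h

AUC = 0.457 mg/L·h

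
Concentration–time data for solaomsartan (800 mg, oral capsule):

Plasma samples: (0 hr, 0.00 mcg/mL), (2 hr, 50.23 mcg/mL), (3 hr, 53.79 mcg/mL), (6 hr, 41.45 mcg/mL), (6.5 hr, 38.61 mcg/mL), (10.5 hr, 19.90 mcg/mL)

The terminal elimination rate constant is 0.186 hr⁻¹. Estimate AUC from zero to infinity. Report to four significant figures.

AUC = 489.1 mcg/mL·hr

Trapezoidal AUC_0→10.5:
  [0→2]: (0.00+50.23)/2 × 2 = 50.23
  [2→3]: (50.23+53.79)/2 × 1 = 52.01
  [3→6]: (53.79+41.45)/2 × 3 = 142.86
  [6→6.5]: (41.45+38.61)/2 × 0.5 = 20.015
  [6.5→10.5]: (38.61+19.90)/2 × 4 = 117.02
  Sum = 382.135 mcg/mL·hr
Extrapolated tail: C_last / k_e = 19.90 / 0.186 = 106.989
AUC_0→∞ = 382.135 + 106.989 = 489.124 mcg/mL·hr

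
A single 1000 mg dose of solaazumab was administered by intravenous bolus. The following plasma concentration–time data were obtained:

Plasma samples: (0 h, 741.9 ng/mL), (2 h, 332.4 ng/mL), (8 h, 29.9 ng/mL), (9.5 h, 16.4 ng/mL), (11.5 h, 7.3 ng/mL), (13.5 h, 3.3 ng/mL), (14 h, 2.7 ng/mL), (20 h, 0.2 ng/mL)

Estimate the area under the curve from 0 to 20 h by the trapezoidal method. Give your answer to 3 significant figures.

Trapezoidal AUC_0→20:
  [0→2]: (741.9+332.4)/2 × 2 = 1074.3
  [2→8]: (332.4+29.9)/2 × 6 = 1086.9
  [8→9.5]: (29.9+16.4)/2 × 1.5 = 34.725
  [9.5→11.5]: (16.4+7.3)/2 × 2 = 23.7
  [11.5→13.5]: (7.3+3.3)/2 × 2 = 10.6
  [13.5→14]: (3.3+2.7)/2 × 0.5 = 1.5
  [14→20]: (2.7+0.2)/2 × 6 = 8.7
  Sum = 2240.425 ng/mL·h

AUC = 2240 ng/mL·h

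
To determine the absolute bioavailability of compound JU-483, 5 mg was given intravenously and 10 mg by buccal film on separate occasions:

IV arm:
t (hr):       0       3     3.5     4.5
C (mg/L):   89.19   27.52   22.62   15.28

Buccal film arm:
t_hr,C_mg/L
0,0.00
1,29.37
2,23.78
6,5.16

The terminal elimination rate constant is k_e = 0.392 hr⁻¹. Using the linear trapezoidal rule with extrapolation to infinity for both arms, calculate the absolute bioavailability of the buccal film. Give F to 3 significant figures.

F = 0.229

Trapezoidal AUC_0→4.5 (IV):
  [0→3]: (89.19+27.52)/2 × 3 = 175.065
  [3→3.5]: (27.52+22.62)/2 × 0.5 = 12.535
  [3.5→4.5]: (22.62+15.28)/2 × 1 = 18.95
  Sum = 206.55 mg/L·hr
IV tail: 15.28/0.392 = 38.980; AUC_iv,0→∞ = 206.55 + 38.980 = 245.53 mg/L·hr
Trapezoidal AUC_0→6 (buccal film):
  [0→1]: (0.00+29.37)/2 × 1 = 14.685
  [1→2]: (29.37+23.78)/2 × 1 = 26.575
  [2→6]: (23.78+5.16)/2 × 4 = 57.88
  Sum = 99.14 mg/L·hr
buccal film tail: 5.16/0.392 = 13.163; AUC_ev,0→∞ = 99.14 + 13.163 = 112.303 mg/L·hr
F = (AUC_ev/D_ev)/(AUC_iv/D_iv) = (112.303/10)/(245.53/5) = 11.2303/49.106 = 0.2287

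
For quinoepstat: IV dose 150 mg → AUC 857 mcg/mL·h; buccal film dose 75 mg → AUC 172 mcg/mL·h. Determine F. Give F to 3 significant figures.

F = (AUC_ev / D_ev) / (AUC_iv / D_iv)
  = (172/75) / (857/150)
  = 2.29333 / 5.71333 = 0.4014

F = 0.401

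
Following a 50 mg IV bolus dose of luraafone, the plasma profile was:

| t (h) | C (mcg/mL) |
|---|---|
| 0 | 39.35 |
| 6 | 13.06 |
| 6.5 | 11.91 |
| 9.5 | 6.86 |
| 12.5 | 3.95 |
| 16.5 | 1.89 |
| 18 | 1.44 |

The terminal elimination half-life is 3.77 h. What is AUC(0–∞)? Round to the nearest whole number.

Trapezoidal AUC_0→18:
  [0→6]: (39.35+13.06)/2 × 6 = 157.23
  [6→6.5]: (13.06+11.91)/2 × 0.5 = 6.2425
  [6.5→9.5]: (11.91+6.86)/2 × 3 = 28.155
  [9.5→12.5]: (6.86+3.95)/2 × 3 = 16.215
  [12.5→16.5]: (3.95+1.89)/2 × 4 = 11.68
  [16.5→18]: (1.89+1.44)/2 × 1.5 = 2.4975
  Sum = 222.02 mcg/mL·h
k_e = ln2 / t½ = 0.693147 / 3.77 = 0.1839 h^-1
Extrapolated tail: C_last / k_e = 1.44 / 0.1839 = 7.830
AUC_0→∞ = 222.02 + 7.830 = 229.85 mcg/mL·h

AUC = 230 mcg/mL·h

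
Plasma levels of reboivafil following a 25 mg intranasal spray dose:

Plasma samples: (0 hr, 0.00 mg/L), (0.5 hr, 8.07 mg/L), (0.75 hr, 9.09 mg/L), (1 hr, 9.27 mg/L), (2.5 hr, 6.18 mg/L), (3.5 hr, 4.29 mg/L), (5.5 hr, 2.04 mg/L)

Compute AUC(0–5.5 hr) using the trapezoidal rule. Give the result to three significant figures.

AUC = 29.6 mg/L·hr

Trapezoidal AUC_0→5.5:
  [0→0.5]: (0.00+8.07)/2 × 0.5 = 2.0175
  [0.5→0.75]: (8.07+9.09)/2 × 0.25 = 2.145
  [0.75→1]: (9.09+9.27)/2 × 0.25 = 2.295
  [1→2.5]: (9.27+6.18)/2 × 1.5 = 11.5875
  [2.5→3.5]: (6.18+4.29)/2 × 1 = 5.235
  [3.5→5.5]: (4.29+2.04)/2 × 2 = 6.33
  Sum = 29.61 mg/L·hr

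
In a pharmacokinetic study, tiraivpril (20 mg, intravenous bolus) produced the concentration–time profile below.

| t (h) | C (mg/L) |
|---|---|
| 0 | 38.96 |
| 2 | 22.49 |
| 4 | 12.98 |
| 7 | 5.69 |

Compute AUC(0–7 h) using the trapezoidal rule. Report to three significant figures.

AUC = 125 mg/L·h

Trapezoidal AUC_0→7:
  [0→2]: (38.96+22.49)/2 × 2 = 61.45
  [2→4]: (22.49+12.98)/2 × 2 = 35.47
  [4→7]: (12.98+5.69)/2 × 3 = 28.005
  Sum = 124.925 mg/L·h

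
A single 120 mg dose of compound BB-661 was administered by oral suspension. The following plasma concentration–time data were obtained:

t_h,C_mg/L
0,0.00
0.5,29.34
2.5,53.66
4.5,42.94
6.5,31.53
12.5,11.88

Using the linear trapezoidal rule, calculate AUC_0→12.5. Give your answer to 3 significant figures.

AUC = 392 mg/L·h

Trapezoidal AUC_0→12.5:
  [0→0.5]: (0.00+29.34)/2 × 0.5 = 7.335
  [0.5→2.5]: (29.34+53.66)/2 × 2 = 83.0
  [2.5→4.5]: (53.66+42.94)/2 × 2 = 96.6
  [4.5→6.5]: (42.94+31.53)/2 × 2 = 74.47
  [6.5→12.5]: (31.53+11.88)/2 × 6 = 130.23
  Sum = 391.635 mg/L·h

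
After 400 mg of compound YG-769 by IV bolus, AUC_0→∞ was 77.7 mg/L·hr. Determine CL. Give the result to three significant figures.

CL = 5.15 L/hr

CL = Dose_iv / AUC_0→∞
   = 400 / 77.7 = 5.14801 L/hr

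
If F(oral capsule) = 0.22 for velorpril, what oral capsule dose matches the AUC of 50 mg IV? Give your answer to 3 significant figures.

For equal systemic exposure: F × D_ev = D_iv
D_ev = D_iv / F = 50 / 0.22 = 227.273 mg

D_oral = 227 mg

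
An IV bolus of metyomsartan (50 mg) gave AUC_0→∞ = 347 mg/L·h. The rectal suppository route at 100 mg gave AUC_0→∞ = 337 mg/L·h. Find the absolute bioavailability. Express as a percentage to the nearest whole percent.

F = 49%

F = (AUC_ev / D_ev) / (AUC_iv / D_iv)
  = (337/100) / (347/50)
  = 3.37 / 6.94 = 0.4856
  = 48.56%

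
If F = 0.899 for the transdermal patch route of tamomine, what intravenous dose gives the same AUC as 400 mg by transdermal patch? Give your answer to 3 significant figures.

D_iv = 360 mg

Systemic exposure from an extravascular dose = F × D_ev, so the equivalent IV dose is F × D_ev.
D_iv = F × D_ev = 0.899 × 400 = 359.6 mg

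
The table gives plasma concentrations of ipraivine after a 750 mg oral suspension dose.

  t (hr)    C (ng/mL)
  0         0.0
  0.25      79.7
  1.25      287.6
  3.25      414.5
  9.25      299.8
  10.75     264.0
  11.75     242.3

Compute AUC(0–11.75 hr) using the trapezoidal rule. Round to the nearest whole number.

Trapezoidal AUC_0→11.75:
  [0→0.25]: (0.0+79.7)/2 × 0.25 = 9.9625
  [0.25→1.25]: (79.7+287.6)/2 × 1 = 183.65
  [1.25→3.25]: (287.6+414.5)/2 × 2 = 702.1
  [3.25→9.25]: (414.5+299.8)/2 × 6 = 2142.9
  [9.25→10.75]: (299.8+264.0)/2 × 1.5 = 422.85
  [10.75→11.75]: (264.0+242.3)/2 × 1 = 253.15
  Sum = 3714.6125 ng/mL·hr

AUC = 3715 ng/mL·hr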